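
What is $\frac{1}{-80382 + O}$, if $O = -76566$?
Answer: $- \frac{1}{156948} \approx -6.3715 \cdot 10^{-6}$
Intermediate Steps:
$\frac{1}{-80382 + O} = \frac{1}{-80382 - 76566} = \frac{1}{-156948} = - \frac{1}{156948}$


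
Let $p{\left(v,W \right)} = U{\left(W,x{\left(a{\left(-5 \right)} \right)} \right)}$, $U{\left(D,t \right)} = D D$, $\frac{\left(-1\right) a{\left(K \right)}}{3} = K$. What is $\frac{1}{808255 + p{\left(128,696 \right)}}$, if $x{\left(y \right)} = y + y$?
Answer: $\frac{1}{1292671} \approx 7.7359 \cdot 10^{-7}$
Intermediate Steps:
$a{\left(K \right)} = - 3 K$
$x{\left(y \right)} = 2 y$
$U{\left(D,t \right)} = D^{2}$
$p{\left(v,W \right)} = W^{2}$
$\frac{1}{808255 + p{\left(128,696 \right)}} = \frac{1}{808255 + 696^{2}} = \frac{1}{808255 + 484416} = \frac{1}{1292671}$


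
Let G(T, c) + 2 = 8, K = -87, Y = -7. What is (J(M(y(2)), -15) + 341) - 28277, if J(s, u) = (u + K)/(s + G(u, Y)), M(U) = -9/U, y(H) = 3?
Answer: -27970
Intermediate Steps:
G(T, c) = 6 (G(T, c) = -2 + 8 = 6)
J(s, u) = (-87 + u)/(6 + s) (J(s, u) = (u - 87)/(s + 6) = (-87 + u)/(6 + s))
(J(M(y(2)), -15) + 341) - 28277 = ((-87 - 15)/(6 - 9/3) + 341) - 28277 = (-102/(6 - 9*⅓) + 341) - 28277 = (-102/(6 - 3) + 341) - 28277 = (-102/3 + 341) - 28277 = ((⅓)*(-102) + 341) - 28277 = (-34 + 341) - 28277 = 307 - 28277 = -27970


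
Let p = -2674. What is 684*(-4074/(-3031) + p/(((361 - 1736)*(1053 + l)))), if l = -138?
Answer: 167212142976/181589375 ≈ 920.83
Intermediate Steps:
684*(-4074/(-3031) + p/(((361 - 1736)*(1053 + l)))) = 684*(-4074/(-3031) - 2674*1/((361 - 1736)*(1053 - 138))) = 684*(-4074*(-1/3031) - 2674/((-1375*915))) = 684*(582/433 - 2674/(-1258125)) = 684*(582/433 - 2674*(-1/1258125)) = 684*(582/433 + 2674/1258125) = 684*(733386592/544768125) = 167212142976/181589375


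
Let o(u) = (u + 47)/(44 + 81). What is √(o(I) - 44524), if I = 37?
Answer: 2*I*√6956770/25 ≈ 211.01*I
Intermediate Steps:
o(u) = 47/125 + u/125 (o(u) = (47 + u)/125 = (47 + u)*(1/125) = 47/125 + u/125)
√(o(I) - 44524) = √((47/125 + (1/125)*37) - 44524) = √((47/125 + 37/125) - 44524) = √(84/125 - 44524) = √(-5565416/125) = 2*I*√6956770/25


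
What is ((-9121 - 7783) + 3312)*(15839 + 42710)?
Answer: -795798008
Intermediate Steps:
((-9121 - 7783) + 3312)*(15839 + 42710) = (-16904 + 3312)*58549 = -13592*58549 = -795798008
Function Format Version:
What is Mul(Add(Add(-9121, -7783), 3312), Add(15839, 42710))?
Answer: -795798008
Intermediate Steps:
Mul(Add(Add(-9121, -7783), 3312), Add(15839, 42710)) = Mul(Add(-16904, 3312), 58549) = Mul(-13592, 58549) = -795798008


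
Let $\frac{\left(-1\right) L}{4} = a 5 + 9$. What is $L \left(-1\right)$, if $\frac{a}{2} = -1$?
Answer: $-4$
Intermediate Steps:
$a = -2$ ($a = 2 \left(-1\right) = -2$)
$L = 4$ ($L = - 4 \left(\left(-2\right) 5 + 9\right) = - 4 \left(-10 + 9\right) = \left(-4\right) \left(-1\right) = 4$)
$L \left(-1\right) = 4 \left(-1\right) = -4$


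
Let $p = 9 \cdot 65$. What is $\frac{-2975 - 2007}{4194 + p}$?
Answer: $- \frac{4982}{4779} \approx -1.0425$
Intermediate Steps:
$p = 585$
$\frac{-2975 - 2007}{4194 + p} = \frac{-2975 - 2007}{4194 + 585} = - \frac{4982}{4779}$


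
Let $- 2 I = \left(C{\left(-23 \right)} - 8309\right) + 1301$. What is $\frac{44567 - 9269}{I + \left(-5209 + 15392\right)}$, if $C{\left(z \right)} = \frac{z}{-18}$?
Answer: $\frac{1270728}{492709} \approx 2.5791$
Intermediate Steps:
$C{\left(z \right)} = - \frac{z}{18}$ ($C{\left(z \right)} = z \left(- \frac{1}{18}\right) = - \frac{z}{18}$)
$I = \frac{126121}{36}$ ($I = - \frac{\left(\left(- \frac{1}{18}\right) \left(-23\right) - 8309\right) + 1301}{2} = - \frac{\left(\frac{23}{18} - 8309\right) + 1301}{2} = - \frac{- \frac{149539}{18} + 1301}{2} = \left(- \frac{1}{2}\right) \left(- \frac{126121}{18}\right) = \frac{126121}{36} \approx 3503.4$)
$\frac{44567 - 9269}{I + \left(-5209 + 15392\right)} = \frac{44567 - 9269}{\frac{126121}{36} + \left(-5209 + 15392\right)} = \frac{35298}{\frac{126121}{36} + 10183} = \frac{35298}{\frac{492709}{36}} = 35298 \cdot \frac{36}{492709} = \frac{1270728}{492709}$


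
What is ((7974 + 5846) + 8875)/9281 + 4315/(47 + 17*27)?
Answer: 51531185/4696186 ≈ 10.973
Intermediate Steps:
((7974 + 5846) + 8875)/9281 + 4315/(47 + 17*27) = (13820 + 8875)*(1/9281) + 4315/(47 + 459) = 22695*(1/9281) + 4315/506 = 22695/9281 + 4315*(1/506) = 22695/9281 + 4315/506 = 51531185/4696186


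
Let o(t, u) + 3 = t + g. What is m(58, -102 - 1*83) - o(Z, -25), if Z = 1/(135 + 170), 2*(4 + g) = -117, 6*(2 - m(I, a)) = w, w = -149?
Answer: 84482/915 ≈ 92.330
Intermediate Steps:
m(I, a) = 161/6 (m(I, a) = 2 - ⅙*(-149) = 2 + 149/6 = 161/6)
g = -125/2 (g = -4 + (½)*(-117) = -4 - 117/2 = -125/2 ≈ -62.500)
Z = 1/305 ≈ 0.0032787
o(t, u) = -131/2 + t (o(t, u) = -3 + (t - 125/2) = -3 + (-125/2 + t) = -131/2 + t)
m(58, -102 - 1*83) - o(Z, -25) = 161/6 - (-131/2 + 1/305) = 161/6 - 1*(-39953/610) = 161/6 + 39953/610 = 84482/915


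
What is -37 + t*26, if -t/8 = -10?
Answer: 2043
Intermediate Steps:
t = 80 (t = -8*(-10) = 80)
-37 + t*26 = -37 + 80*26 = -37 + 2080 = 2043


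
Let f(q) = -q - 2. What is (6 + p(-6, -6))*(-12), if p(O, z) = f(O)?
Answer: -120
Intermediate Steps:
f(q) = -2 - q
p(O, z) = -2 - O
(6 + p(-6, -6))*(-12) = (6 + (-2 - 1*(-6)))*(-12) = (6 + (-2 + 6))*(-12) = (6 + 4)*(-12) = 10*(-12) = -120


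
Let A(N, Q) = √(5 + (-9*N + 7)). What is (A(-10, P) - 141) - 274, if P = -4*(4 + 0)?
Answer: -415 + √102 ≈ -404.90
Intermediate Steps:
P = -16 (P = -4*4 = -16)
A(N, Q) = √(12 - 9*N) (A(N, Q) = √(5 + (7 - 9*N)) = √(12 - 9*N))
(A(-10, P) - 141) - 274 = (√(12 - 9*(-10)) - 141) - 274 = (√(12 + 90) - 141) - 274 = (√102 - 141) - 274 = (-141 + √102) - 274 = -415 + √102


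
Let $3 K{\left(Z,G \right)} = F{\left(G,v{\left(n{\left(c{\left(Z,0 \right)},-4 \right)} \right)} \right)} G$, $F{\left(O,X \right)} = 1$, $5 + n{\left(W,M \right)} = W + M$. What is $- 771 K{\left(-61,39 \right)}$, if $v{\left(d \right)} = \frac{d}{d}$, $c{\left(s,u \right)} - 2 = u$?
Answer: $-10023$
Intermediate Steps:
$c{\left(s,u \right)} = 2 + u$
$n{\left(W,M \right)} = -5 + M + W$ ($n{\left(W,M \right)} = -5 + \left(W + M\right) = -5 + \left(M + W\right) = -5 + M + W$)
$v{\left(d \right)} = 1$
$K{\left(Z,G \right)} = \frac{G}{3}$ ($K{\left(Z,G \right)} = \frac{1 G}{3} = \frac{G}{3}$)
$- 771 K{\left(-61,39 \right)} = - 771 \cdot \frac{1}{3} \cdot 39 = \left(-771\right) 13 = -10023$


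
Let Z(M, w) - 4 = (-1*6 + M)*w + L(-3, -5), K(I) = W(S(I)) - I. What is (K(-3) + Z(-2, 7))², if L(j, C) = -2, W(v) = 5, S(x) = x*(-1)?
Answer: 2116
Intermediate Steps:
S(x) = -x
K(I) = 5 - I
Z(M, w) = 2 + w*(-6 + M) (Z(M, w) = 4 + ((-1*6 + M)*w - 2) = 4 + ((-6 + M)*w - 2) = 4 + (w*(-6 + M) - 2) = 4 + (-2 + w*(-6 + M)) = 2 + w*(-6 + M))
(K(-3) + Z(-2, 7))² = ((5 - 1*(-3)) + (2 - 6*7 - 2*7))² = ((5 + 3) + (2 - 42 - 14))² = (8 - 54)² = (-46)² = 2116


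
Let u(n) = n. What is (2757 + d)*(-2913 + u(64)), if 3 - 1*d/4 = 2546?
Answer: 21125335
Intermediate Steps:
d = -10172 (d = 12 - 4*2546 = 12 - 10184 = -10172)
(2757 + d)*(-2913 + u(64)) = (2757 - 10172)*(-2913 + 64) = -7415*(-2849) = 21125335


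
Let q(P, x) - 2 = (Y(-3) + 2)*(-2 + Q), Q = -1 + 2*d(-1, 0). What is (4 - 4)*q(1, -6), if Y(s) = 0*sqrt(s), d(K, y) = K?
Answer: 0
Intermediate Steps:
Y(s) = 0
Q = -3 (Q = -1 + 2*(-1) = -1 - 2 = -3)
q(P, x) = -8 (q(P, x) = 2 + (0 + 2)*(-2 - 3) = 2 + 2*(-5) = 2 - 10 = -8)
(4 - 4)*q(1, -6) = (4 - 4)*(-8) = 0*(-8) = 0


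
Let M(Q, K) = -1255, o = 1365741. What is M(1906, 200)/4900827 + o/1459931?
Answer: 6691428154402/7154869262937 ≈ 0.93523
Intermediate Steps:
M(1906, 200)/4900827 + o/1459931 = -1255/4900827 + 1365741/1459931 = 6691428154402/7154869262937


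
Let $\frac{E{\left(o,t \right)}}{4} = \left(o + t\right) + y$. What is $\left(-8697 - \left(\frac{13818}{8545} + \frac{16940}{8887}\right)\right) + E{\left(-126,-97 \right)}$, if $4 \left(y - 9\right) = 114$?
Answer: $- \frac{717059691051}{75939415} \approx -9442.5$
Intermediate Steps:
$y = \frac{75}{2}$ ($y = 9 + \frac{1}{4} \cdot 114 = 9 + \frac{57}{2} = \frac{75}{2} \approx 37.5$)
$E{\left(o,t \right)} = 150 + 4 o + 4 t$ ($E{\left(o,t \right)} = 4 \left(\left(o + t\right) + \frac{75}{2}\right) = 4 \left(\frac{75}{2} + o + t\right) = 150 + 4 o + 4 t$)
$\left(-8697 - \left(\frac{13818}{8545} + \frac{16940}{8887}\right)\right) + E{\left(-126,-97 \right)} = \left(-8697 - \left(\frac{13818}{8545} + \frac{16940}{8887}\right)\right) + \left(150 + 4 \left(-126\right) + 4 \left(-97\right)\right) = \left(-8697 - \frac{267552866}{75939415}\right) - 742 = - \frac{660712645121}{75939415} - 742 = - \frac{717059691051}{75939415}$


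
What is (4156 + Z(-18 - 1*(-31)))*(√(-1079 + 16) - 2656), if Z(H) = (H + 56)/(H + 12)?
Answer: -276141664/25 + 103969*I*√1063/25 ≈ -1.1046e+7 + 1.3559e+5*I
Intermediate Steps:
Z(H) = (56 + H)/(12 + H)
(4156 + Z(-18 - 1*(-31)))*(√(-1079 + 16) - 2656) = (4156 + (56 + (-18 - 1*(-31)))/(12 + (-18 - 1*(-31))))*(√(-1079 + 16) - 2656) = (4156 + (56 + (-18 + 31))/(12 + (-18 + 31)))*(√(-1063) - 2656) = (4156 + (56 + 13)/(12 + 13))*(I*√1063 - 2656) = (4156 + 69/25)*(-2656 + I*√1063) = 103969*(-2656 + I*√1063)/25 = -276141664/25 + 103969*I*√1063/25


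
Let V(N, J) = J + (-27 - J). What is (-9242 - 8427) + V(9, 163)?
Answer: -17696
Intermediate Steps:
V(N, J) = -27
(-9242 - 8427) + V(9, 163) = (-9242 - 8427) - 27 = -17669 - 27 = -17696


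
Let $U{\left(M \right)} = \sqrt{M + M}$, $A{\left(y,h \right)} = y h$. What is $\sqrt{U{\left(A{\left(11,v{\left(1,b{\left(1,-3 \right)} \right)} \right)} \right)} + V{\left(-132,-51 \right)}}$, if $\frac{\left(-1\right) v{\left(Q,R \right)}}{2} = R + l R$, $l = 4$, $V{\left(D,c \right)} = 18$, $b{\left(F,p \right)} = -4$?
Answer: $\sqrt{18 + 4 \sqrt{55}} \approx 6.904$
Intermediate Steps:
$v{\left(Q,R \right)} = - 10 R$ ($v{\left(Q,R \right)} = - 2 \left(R + 4 R\right) = - 2 \cdot 5 R = - 10 R$)
$A{\left(y,h \right)} = h y$
$U{\left(M \right)} = \sqrt{2} \sqrt{M}$ ($U{\left(M \right)} = \sqrt{2 M} = \sqrt{2} \sqrt{M}$)
$\sqrt{U{\left(A{\left(11,v{\left(1,b{\left(1,-3 \right)} \right)} \right)} \right)} + V{\left(-132,-51 \right)}} = \sqrt{\sqrt{2} \sqrt{\left(-10\right) \left(-4\right) 11} + 18} = \sqrt{\sqrt{2} \sqrt{40 \cdot 11} + 18} = \sqrt{\sqrt{2} \sqrt{440} + 18} = \sqrt{\sqrt{2} \cdot 2 \sqrt{110} + 18} = \sqrt{4 \sqrt{55} + 18} = \sqrt{18 + 4 \sqrt{55}}$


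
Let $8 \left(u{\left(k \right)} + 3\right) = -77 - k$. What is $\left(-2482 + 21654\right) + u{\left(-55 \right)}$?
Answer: $\frac{76665}{4} \approx 19166.0$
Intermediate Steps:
$u{\left(k \right)} = - \frac{101}{8} - \frac{k}{8}$ ($u{\left(k \right)} = -3 + \frac{-77 - k}{8} = -3 - \left(\frac{77}{8} + \frac{k}{8}\right) = - \frac{101}{8} - \frac{k}{8}$)
$\left(-2482 + 21654\right) + u{\left(-55 \right)} = \left(-2482 + 21654\right) - \frac{23}{4} = 19172 + \left(- \frac{101}{8} + \frac{55}{8}\right) = 19172 - \frac{23}{4} = \frac{76665}{4}$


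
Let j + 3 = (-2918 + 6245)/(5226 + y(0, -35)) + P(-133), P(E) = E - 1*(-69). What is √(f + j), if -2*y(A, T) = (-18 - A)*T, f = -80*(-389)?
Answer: √83216682190/1637 ≈ 176.22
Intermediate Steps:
f = 31120
P(E) = 69 + E (P(E) = E + 69 = 69 + E)
y(A, T) = -T*(-18 - A)/2 (y(A, T) = -(-18 - A)*T/2 = -T*(-18 - A)/2)
j = -108570/1637 (j = -3 + ((-2918 + 6245)/(5226 + (½)*(-35)*(18 + 0)) + (69 - 133)) = -3 + (3327/(5226 + (½)*(-35)*18) - 64) = -3 + (3327/(5226 - 315) - 64) = -3 + (3327/4911 - 64) = -3 + (3327*(1/4911) - 64) = -3 + (1109/1637 - 64) = -3 - 103659/1637 = -108570/1637 ≈ -66.323)
√(f + j) = √(31120 - 108570/1637) = √(50834870/1637) = √83216682190/1637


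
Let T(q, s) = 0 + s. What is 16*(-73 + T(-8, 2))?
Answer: -1136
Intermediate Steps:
T(q, s) = s
16*(-73 + T(-8, 2)) = 16*(-73 + 2) = 16*(-71) = -1136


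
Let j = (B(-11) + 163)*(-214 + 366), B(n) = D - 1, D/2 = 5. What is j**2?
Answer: 683508736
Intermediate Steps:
D = 10 (D = 2*5 = 10)
B(n) = 9 (B(n) = 10 - 1 = 9)
j = 26144 (j = (9 + 163)*(-214 + 366) = 172*152 = 26144)
j**2 = 26144**2 = 683508736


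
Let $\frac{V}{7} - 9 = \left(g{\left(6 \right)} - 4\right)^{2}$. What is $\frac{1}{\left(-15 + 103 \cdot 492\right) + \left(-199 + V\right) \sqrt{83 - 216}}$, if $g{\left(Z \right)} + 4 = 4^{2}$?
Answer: $\frac{433}{22046869} - \frac{8 i \sqrt{133}}{66140607} \approx 1.964 \cdot 10^{-5} - 1.3949 \cdot 10^{-6} i$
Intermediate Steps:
$g{\left(Z \right)} = 12$ ($g{\left(Z \right)} = -4 + 4^{2} = -4 + 16 = 12$)
$V = 511$ ($V = 63 + 7 \left(12 - 4\right)^{2} = 63 + 7 \cdot 8^{2} = 63 + 7 \cdot 64 = 63 + 448 = 511$)
$\frac{1}{\left(-15 + 103 \cdot 492\right) + \left(-199 + V\right) \sqrt{83 - 216}} = \frac{1}{\left(-15 + 103 \cdot 492\right) + \left(-199 + 511\right) \sqrt{83 - 216}} = \frac{1}{\left(-15 + 50676\right) + 312 \sqrt{-133}} = \frac{1}{50661 + 312 i \sqrt{133}}$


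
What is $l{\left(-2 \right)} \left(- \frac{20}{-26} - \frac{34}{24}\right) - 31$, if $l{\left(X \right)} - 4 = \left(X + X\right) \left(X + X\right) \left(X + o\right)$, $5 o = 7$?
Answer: $- \frac{5338}{195} \approx -27.374$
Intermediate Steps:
$o = \frac{7}{5}$ ($o = \frac{1}{5} \cdot 7 = \frac{7}{5} \approx 1.4$)
$l{\left(X \right)} = 4 + 4 X^{2} \left(\frac{7}{5} + X\right)$ ($l{\left(X \right)} = 4 + \left(X + X\right) \left(X + X\right) \left(X + \frac{7}{5}\right) = 4 + 2 X 2 X \left(\frac{7}{5} + X\right) = 4 + 4 X^{2} \left(\frac{7}{5} + X\right)$)
$l{\left(-2 \right)} \left(- \frac{20}{-26} - \frac{34}{24}\right) - 31 = \left(4 + 4 \left(-2\right)^{3} + \frac{28 \left(-2\right)^{2}}{5}\right) \left(- \frac{20}{-26} - \frac{34}{24}\right) - 31 = \left(4 + 4 \left(-8\right) + \frac{28}{5} \cdot 4\right) \left(\left(-20\right) \left(- \frac{1}{26}\right) - \frac{17}{12}\right) - 31 = \left(4 - 32 + \frac{112}{5}\right) \left(\frac{10}{13} - \frac{17}{12}\right) - 31 = \left(- \frac{28}{5}\right) \left(- \frac{101}{156}\right) - 31 = \frac{707}{195} - 31 = - \frac{5338}{195}$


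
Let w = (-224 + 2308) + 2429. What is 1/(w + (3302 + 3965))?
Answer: 1/11780 ≈ 8.4890e-5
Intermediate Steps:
w = 4513 (w = 2084 + 2429 = 4513)
1/(w + (3302 + 3965)) = 1/(4513 + (3302 + 3965)) = 1/(4513 + 7267) = 1/11780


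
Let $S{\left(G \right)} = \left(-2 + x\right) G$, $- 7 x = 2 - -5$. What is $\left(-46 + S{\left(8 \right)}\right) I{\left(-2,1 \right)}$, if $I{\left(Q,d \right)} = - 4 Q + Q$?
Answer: $-420$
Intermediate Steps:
$x = -1$ ($x = - \frac{2 - -5}{7} = - \frac{2 + 5}{7} = \left(- \frac{1}{7}\right) 7 = -1$)
$I{\left(Q,d \right)} = - 3 Q$
$S{\left(G \right)} = - 3 G$ ($S{\left(G \right)} = \left(-2 - 1\right) G = - 3 G$)
$\left(-46 + S{\left(8 \right)}\right) I{\left(-2,1 \right)} = \left(-46 - 24\right) \left(\left(-3\right) \left(-2\right)\right) = \left(-46 - 24\right) 6 = \left(-70\right) 6 = -420$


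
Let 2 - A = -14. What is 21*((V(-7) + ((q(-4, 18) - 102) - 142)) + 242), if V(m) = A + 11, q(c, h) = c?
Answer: 441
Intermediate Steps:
A = 16 (A = 2 - 1*(-14) = 2 + 14 = 16)
V(m) = 27 (V(m) = 16 + 11 = 27)
21*((V(-7) + ((q(-4, 18) - 102) - 142)) + 242) = 21*((27 + ((-4 - 102) - 142)) + 242) = 21*((27 + (-106 - 142)) + 242) = 21*((27 - 248) + 242) = 21*(-221 + 242) = 21*21 = 441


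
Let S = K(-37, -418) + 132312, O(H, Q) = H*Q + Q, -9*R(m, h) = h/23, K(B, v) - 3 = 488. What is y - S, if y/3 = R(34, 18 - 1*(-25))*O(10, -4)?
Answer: -9161515/69 ≈ -1.3278e+5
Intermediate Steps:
K(B, v) = 491 (K(B, v) = 3 + 488 = 491)
R(m, h) = -h/207 (R(m, h) = -h/(9*23) = -h/207)
O(H, Q) = Q + H*Q
S = 132803 (S = 491 + 132312 = 132803)
y = 1892/69 (y = 3*((-(18 - 1*(-25))/207)*(-4*(1 + 10))) = 3*((-(18 + 25)/207)*(-4*11)) = 3*(-1/207*43*(-44)) = 3*(-43/207*(-44)) = 3*(1892/207) = 1892/69 ≈ 27.420)
y - S = 1892/69 - 1*132803 = 1892/69 - 132803 = -9161515/69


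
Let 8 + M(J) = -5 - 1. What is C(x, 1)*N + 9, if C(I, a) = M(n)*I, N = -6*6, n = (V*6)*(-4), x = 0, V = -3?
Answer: 9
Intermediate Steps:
n = 72 (n = -3*6*(-4) = -18*(-4) = 72)
M(J) = -14 (M(J) = -8 + (-5 - 1) = -8 - 6 = -14)
N = -36
C(I, a) = -14*I
C(x, 1)*N + 9 = -14*0*(-36) + 9 = 0*(-36) + 9 = 0 + 9 = 9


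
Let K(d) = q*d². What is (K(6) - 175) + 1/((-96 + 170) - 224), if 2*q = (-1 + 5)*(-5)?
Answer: -80251/150 ≈ -535.01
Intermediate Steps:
q = -10 (q = ((-1 + 5)*(-5))/2 = (4*(-5))/2 = (½)*(-20) = -10)
K(d) = -10*d²
(K(6) - 175) + 1/((-96 + 170) - 224) = (-10*6² - 175) + 1/((-96 + 170) - 224) = (-10*36 - 175) + 1/(74 - 224) = (-360 - 175) + 1/(-150) = -535 - 1/150 = -80251/150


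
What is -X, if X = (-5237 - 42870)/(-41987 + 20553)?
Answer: -48107/21434 ≈ -2.2444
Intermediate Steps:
X = 48107/21434 (X = -48107/(-21434) = -48107*(-1/21434) = 48107/21434 ≈ 2.2444)
-X = -1*48107/21434 = -48107/21434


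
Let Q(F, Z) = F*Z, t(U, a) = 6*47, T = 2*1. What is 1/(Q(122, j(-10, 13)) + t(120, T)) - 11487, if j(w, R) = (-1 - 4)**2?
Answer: -38274683/3332 ≈ -11487.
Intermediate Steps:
T = 2
j(w, R) = 25 (j(w, R) = (-5)**2 = 25)
t(U, a) = 282
1/(Q(122, j(-10, 13)) + t(120, T)) - 11487 = 1/(122*25 + 282) - 11487 = 1/(3050 + 282) - 11487 = 1/3332 - 11487 = -38274683/3332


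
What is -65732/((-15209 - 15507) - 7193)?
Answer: 65732/37909 ≈ 1.7339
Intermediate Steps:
-65732/((-15209 - 15507) - 7193) = -65732/(-30716 - 7193) = -65732/(-37909) = -65732*(-1/37909) = 65732/37909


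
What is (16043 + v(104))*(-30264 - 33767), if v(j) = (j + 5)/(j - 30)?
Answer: -76023430021/74 ≈ -1.0273e+9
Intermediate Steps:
v(j) = (5 + j)/(-30 + j)
(16043 + v(104))*(-30264 - 33767) = (16043 + (5 + 104)/(-30 + 104))*(-30264 - 33767) = (16043 + 109/74)*(-64031) = (1187291/74)*(-64031) = -76023430021/74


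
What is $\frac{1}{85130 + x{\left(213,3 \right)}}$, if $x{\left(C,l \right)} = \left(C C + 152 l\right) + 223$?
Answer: $\frac{1}{131178} \approx 7.6232 \cdot 10^{-6}$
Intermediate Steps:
$x{\left(C,l \right)} = 223 + C^{2} + 152 l$ ($x{\left(C,l \right)} = \left(C^{2} + 152 l\right) + 223 = 223 + C^{2} + 152 l$)
$\frac{1}{85130 + x{\left(213,3 \right)}} = \frac{1}{85130 + \left(223 + 213^{2} + 152 \cdot 3\right)} = \frac{1}{85130 + \left(223 + 45369 + 456\right)} = \frac{1}{85130 + 46048} = \frac{1}{131178}$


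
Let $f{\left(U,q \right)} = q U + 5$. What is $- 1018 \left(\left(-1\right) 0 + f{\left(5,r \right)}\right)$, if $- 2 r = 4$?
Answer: $5090$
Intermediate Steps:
$r = -2$ ($r = \left(- \frac{1}{2}\right) 4 = -2$)
$f{\left(U,q \right)} = 5 + U q$ ($f{\left(U,q \right)} = U q + 5 = 5 + U q$)
$- 1018 \left(\left(-1\right) 0 + f{\left(5,r \right)}\right) = - 1018 \left(\left(-1\right) 0 + \left(5 + 5 \left(-2\right)\right)\right) = - 1018 \left(0 + \left(5 - 10\right)\right) = - 1018 \left(0 - 5\right) = \left(-1018\right) \left(-5\right) = 5090$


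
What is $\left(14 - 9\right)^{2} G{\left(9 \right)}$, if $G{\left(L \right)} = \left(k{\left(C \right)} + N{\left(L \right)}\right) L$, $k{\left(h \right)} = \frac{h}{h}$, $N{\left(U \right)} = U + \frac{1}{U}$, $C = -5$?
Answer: $2275$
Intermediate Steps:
$k{\left(h \right)} = 1$
$G{\left(L \right)} = L \left(1 + L + \frac{1}{L}\right)$ ($G{\left(L \right)} = \left(1 + \left(L + \frac{1}{L}\right)\right) L = \left(1 + L + \frac{1}{L}\right) L = L \left(1 + L + \frac{1}{L}\right)$)
$\left(14 - 9\right)^{2} G{\left(9 \right)} = \left(14 - 9\right)^{2} \left(1 + 9 + 9^{2}\right) = 5^{2} \left(1 + 9 + 81\right) = 25 \cdot 91 = 2275$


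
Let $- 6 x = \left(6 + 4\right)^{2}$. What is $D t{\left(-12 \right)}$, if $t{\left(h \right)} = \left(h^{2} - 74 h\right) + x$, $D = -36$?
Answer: $-36552$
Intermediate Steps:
$x = - \frac{50}{3}$ ($x = - \frac{\left(6 + 4\right)^{2}}{6} = - \frac{10^{2}}{6} = \left(- \frac{1}{6}\right) 100 = - \frac{50}{3} \approx -16.667$)
$t{\left(h \right)} = - \frac{50}{3} + h^{2} - 74 h$ ($t{\left(h \right)} = \left(h^{2} - 74 h\right) - \frac{50}{3} = - \frac{50}{3} + h^{2} - 74 h$)
$D t{\left(-12 \right)} = - 36 \left(- \frac{50}{3} + \left(-12\right)^{2} - -888\right) = - 36 \left(- \frac{50}{3} + 144 + 888\right) = \left(-36\right) \frac{3046}{3} = -36552$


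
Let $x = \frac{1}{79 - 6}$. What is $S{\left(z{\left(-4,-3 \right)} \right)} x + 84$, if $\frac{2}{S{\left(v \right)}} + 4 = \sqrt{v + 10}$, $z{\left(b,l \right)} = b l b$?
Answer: $\frac{165560}{1971} - \frac{i \sqrt{38}}{1971} \approx 83.998 - 0.0031276 i$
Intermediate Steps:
$z{\left(b,l \right)} = l b^{2}$
$x = \frac{1}{73} \approx 0.013699$
$S{\left(v \right)} = \frac{2}{-4 + \sqrt{10 + v}}$ ($S{\left(v \right)} = \frac{2}{-4 + \sqrt{v + 10}} = \frac{2}{-4 + \sqrt{10 + v}}$)
$S{\left(z{\left(-4,-3 \right)} \right)} x + 84 = \frac{2}{-4 + \sqrt{10 - 3 \left(-4\right)^{2}}} \cdot \frac{1}{73} + 84 = \frac{2}{-4 + \sqrt{10 - 48}} \cdot \frac{1}{73} + 84 = \frac{2}{-4 + \sqrt{-38}} \cdot \frac{1}{73} + 84 = \frac{2}{-4 + i \sqrt{38}} \cdot \frac{1}{73} + 84 = \frac{2}{73 \left(-4 + i \sqrt{38}\right)} + 84 = 84 + \frac{2}{73 \left(-4 + i \sqrt{38}\right)}$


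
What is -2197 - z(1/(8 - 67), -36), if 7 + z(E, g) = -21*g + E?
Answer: -173813/59 ≈ -2946.0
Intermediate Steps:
z(E, g) = -7 + E - 21*g (z(E, g) = -7 + (-21*g + E) = -7 + (E - 21*g) = -7 + E - 21*g)
-2197 - z(1/(8 - 67), -36) = -2197 - (-7 + 1/(8 - 67) - 21*(-36)) = -2197 - (-7 + 1/(-59) + 756) = -2197 - (-7 - 1/59 + 756) = -2197 - 1*44190/59 = -2197 - 44190/59 = -173813/59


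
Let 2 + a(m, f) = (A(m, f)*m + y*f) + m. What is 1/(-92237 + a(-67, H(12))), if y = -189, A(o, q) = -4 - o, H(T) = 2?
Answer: -1/96905 ≈ -1.0319e-5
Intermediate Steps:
a(m, f) = -2 + m - 189*f + m*(-4 - m) (a(m, f) = -2 + (((-4 - m)*m - 189*f) + m) = -2 + ((m*(-4 - m) - 189*f) + m) = -2 + ((-189*f + m*(-4 - m)) + m) = -2 + (m - 189*f + m*(-4 - m)) = -2 + m - 189*f + m*(-4 - m))
1/(-92237 + a(-67, H(12))) = 1/(-92237 + (-2 - 67 - 189*2 - 1*(-67)*(4 - 67))) = 1/(-92237 + (-2 - 67 - 378 - 1*(-67)*(-63))) = 1/(-92237 + (-2 - 67 - 378 - 4221)) = 1/(-92237 - 4668) = 1/(-96905) = -1/96905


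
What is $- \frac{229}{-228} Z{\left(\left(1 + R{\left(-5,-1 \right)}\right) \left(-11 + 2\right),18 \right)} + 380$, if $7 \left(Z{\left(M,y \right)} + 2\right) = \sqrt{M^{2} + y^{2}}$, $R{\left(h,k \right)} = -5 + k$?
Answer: $\frac{43091}{114} + \frac{687 \sqrt{29}}{532} \approx 384.95$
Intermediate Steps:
$Z{\left(M,y \right)} = -2 + \frac{\sqrt{M^{2} + y^{2}}}{7}$
$- \frac{229}{-228} Z{\left(\left(1 + R{\left(-5,-1 \right)}\right) \left(-11 + 2\right),18 \right)} + 380 = - \frac{229}{-228} \left(-2 + \frac{\sqrt{\left(\left(1 - 6\right) \left(-11 + 2\right)\right)^{2} + 18^{2}}}{7}\right) + 380 = \left(-229\right) \left(- \frac{1}{228}\right) \left(-2 + \frac{\sqrt{\left(\left(1 - 6\right) \left(-9\right)\right)^{2} + 324}}{7}\right) + 380 = \frac{229 \left(-2 + \frac{\sqrt{\left(\left(-5\right) \left(-9\right)\right)^{2} + 324}}{7}\right)}{228} + 380 = \frac{229 \left(-2 + \frac{\sqrt{45^{2} + 324}}{7}\right)}{228} + 380 = \frac{229 \left(-2 + \frac{\sqrt{2025 + 324}}{7}\right)}{228} + 380 = \frac{229 \left(-2 + \frac{\sqrt{2349}}{7}\right)}{228} + 380 = \frac{229 \left(-2 + \frac{9 \sqrt{29}}{7}\right)}{228} + 380 = \left(- \frac{229}{114} + \frac{687 \sqrt{29}}{532}\right) + 380 = \frac{43091}{114} + \frac{687 \sqrt{29}}{532}$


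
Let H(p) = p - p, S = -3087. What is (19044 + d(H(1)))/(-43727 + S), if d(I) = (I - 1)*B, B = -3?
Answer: -19047/46814 ≈ -0.40687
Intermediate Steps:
H(p) = 0
d(I) = 3 - 3*I (d(I) = (I - 1)*(-3) = (-1 + I)*(-3) = 3 - 3*I)
(19044 + d(H(1)))/(-43727 + S) = (19044 + (3 - 3*0))/(-43727 - 3087) = (19044 + (3 + 0))/(-46814) = (19044 + 3)*(-1/46814) = 19047*(-1/46814) = -19047/46814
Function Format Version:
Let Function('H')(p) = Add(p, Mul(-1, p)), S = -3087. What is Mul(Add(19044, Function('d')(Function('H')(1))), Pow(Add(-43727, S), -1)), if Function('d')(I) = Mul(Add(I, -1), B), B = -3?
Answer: Rational(-19047, 46814) ≈ -0.40687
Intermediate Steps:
Function('H')(p) = 0
Function('d')(I) = Add(3, Mul(-3, I)) (Function('d')(I) = Mul(Add(I, -1), -3) = Mul(Add(-1, I), -3) = Add(3, Mul(-3, I)))
Mul(Add(19044, Function('d')(Function('H')(1))), Pow(Add(-43727, S), -1)) = Mul(Add(19044, Add(3, Mul(-3, 0))), Pow(Add(-43727, -3087), -1)) = Mul(Add(19044, Add(3, 0)), Pow(-46814, -1)) = Mul(Add(19044, 3), Rational(-1, 46814)) = Mul(19047, Rational(-1, 46814)) = Rational(-19047, 46814)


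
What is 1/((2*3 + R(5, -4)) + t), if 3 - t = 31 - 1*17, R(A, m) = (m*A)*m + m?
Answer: 1/71 ≈ 0.014085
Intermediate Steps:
R(A, m) = m + A*m**2 (R(A, m) = (A*m)*m + m = A*m**2 + m = m + A*m**2)
t = -11 (t = 3 - (31 - 1*17) = 3 - (31 - 17) = 3 - 1*14 = 3 - 14 = -11)
1/((2*3 + R(5, -4)) + t) = 1/((2*3 - 4*(1 + 5*(-4))) - 11) = 1/((6 - 4*(1 - 20)) - 11) = 1/((6 - 4*(-19)) - 11) = 1/((6 + 76) - 11) = 1/(82 - 11) = 1/71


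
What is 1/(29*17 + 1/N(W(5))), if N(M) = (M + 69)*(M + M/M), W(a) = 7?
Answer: 608/299745 ≈ 0.0020284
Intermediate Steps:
N(M) = (1 + M)*(69 + M) (N(M) = (69 + M)*(M + 1) = (69 + M)*(1 + M) = (1 + M)*(69 + M))
1/(29*17 + 1/N(W(5))) = 1/(29*17 + 1/(69 + 7² + 70*7)) = 1/(493 + 1/(69 + 49 + 490)) = 1/(493 + 1/608) = 1/(299745/608) = 608/299745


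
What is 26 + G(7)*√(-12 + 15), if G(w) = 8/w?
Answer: 26 + 8*√3/7 ≈ 27.979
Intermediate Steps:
26 + G(7)*√(-12 + 15) = 26 + (8/7)*√(-12 + 15) = 26 + (8*(⅐))*√3 = 26 + 8*√3/7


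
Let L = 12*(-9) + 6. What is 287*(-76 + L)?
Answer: -51086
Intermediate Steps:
L = -102 (L = -108 + 6 = -102)
287*(-76 + L) = 287*(-76 - 102) = 287*(-178) = -51086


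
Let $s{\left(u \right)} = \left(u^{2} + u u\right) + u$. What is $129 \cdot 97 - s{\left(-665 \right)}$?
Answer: $-871272$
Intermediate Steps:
$s{\left(u \right)} = u + 2 u^{2}$ ($s{\left(u \right)} = \left(u^{2} + u^{2}\right) + u = 2 u^{2} + u = u + 2 u^{2}$)
$129 \cdot 97 - s{\left(-665 \right)} = 129 \cdot 97 - - 665 \left(1 + 2 \left(-665\right)\right) = 12513 - - 665 \left(1 - 1330\right) = 12513 - \left(-665\right) \left(-1329\right) = 12513 - 883785 = -871272$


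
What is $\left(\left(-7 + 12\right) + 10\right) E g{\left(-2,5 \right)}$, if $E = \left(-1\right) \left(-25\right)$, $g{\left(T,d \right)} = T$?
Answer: $-750$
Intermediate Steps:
$E = 25$
$\left(\left(-7 + 12\right) + 10\right) E g{\left(-2,5 \right)} = \left(\left(-7 + 12\right) + 10\right) 25 \left(-2\right) = \left(5 + 10\right) 25 \left(-2\right) = 15 \cdot 25 \left(-2\right) = 375 \left(-2\right) = -750$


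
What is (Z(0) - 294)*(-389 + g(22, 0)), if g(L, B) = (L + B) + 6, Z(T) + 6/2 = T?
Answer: 107217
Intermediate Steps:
Z(T) = -3 + T
g(L, B) = 6 + B + L (g(L, B) = (B + L) + 6 = 6 + B + L)
(Z(0) - 294)*(-389 + g(22, 0)) = ((-3 + 0) - 294)*(-389 + (6 + 0 + 22)) = (-3 - 294)*(-389 + 28) = -297*(-361) = 107217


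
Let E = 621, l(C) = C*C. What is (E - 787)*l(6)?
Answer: -5976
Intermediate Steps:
l(C) = C**2
(E - 787)*l(6) = (621 - 787)*6**2 = -166*36 = -5976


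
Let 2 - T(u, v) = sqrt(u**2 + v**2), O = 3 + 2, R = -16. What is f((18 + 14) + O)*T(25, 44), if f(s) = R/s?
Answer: -32/37 + 16*sqrt(2561)/37 ≈ 21.019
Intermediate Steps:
O = 5
T(u, v) = 2 - sqrt(u**2 + v**2)
f(s) = -16/s
f((18 + 14) + O)*T(25, 44) = (-16/((18 + 14) + 5))*(2 - sqrt(25**2 + 44**2)) = (-16/(32 + 5))*(2 - sqrt(625 + 1936)) = (-16/37)*(2 - sqrt(2561)) = (-16*1/37)*(2 - sqrt(2561)) = -16*(2 - sqrt(2561))/37 = -32/37 + 16*sqrt(2561)/37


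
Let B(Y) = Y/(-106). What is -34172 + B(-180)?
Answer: -1811026/53 ≈ -34170.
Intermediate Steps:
B(Y) = -Y/106
-34172 + B(-180) = -34172 - 1/106*(-180) = -34172 + 90/53 = -1811026/53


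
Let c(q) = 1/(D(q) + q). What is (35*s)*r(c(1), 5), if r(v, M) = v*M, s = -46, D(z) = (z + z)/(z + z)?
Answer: -4025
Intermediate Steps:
D(z) = 1 (D(z) = (2*z)/((2*z)) = (2*z)*(1/(2*z)) = 1)
c(q) = 1/(1 + q)
r(v, M) = M*v
(35*s)*r(c(1), 5) = (35*(-46))*(5/(1 + 1)) = -8050/2 = -1610*5/2 = -4025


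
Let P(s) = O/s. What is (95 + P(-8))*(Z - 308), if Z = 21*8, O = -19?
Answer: -27265/2 ≈ -13633.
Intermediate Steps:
Z = 168
P(s) = -19/s
(95 + P(-8))*(Z - 308) = (95 - 19/(-8))*(168 - 308) = (95 - 19*(-1/8))*(-140) = (95 + 19/8)*(-140) = (779/8)*(-140) = -27265/2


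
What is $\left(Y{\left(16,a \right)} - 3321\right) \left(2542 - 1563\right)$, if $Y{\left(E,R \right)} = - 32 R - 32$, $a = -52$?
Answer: $-1653531$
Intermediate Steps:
$Y{\left(E,R \right)} = -32 - 32 R$
$\left(Y{\left(16,a \right)} - 3321\right) \left(2542 - 1563\right) = \left(\left(-32 - -1664\right) - 3321\right) \left(2542 - 1563\right) = \left(\left(-32 + 1664\right) - 3321\right) 979 = \left(1632 - 3321\right) 979 = \left(-1689\right) 979 = -1653531$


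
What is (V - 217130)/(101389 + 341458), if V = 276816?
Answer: 59686/442847 ≈ 0.13478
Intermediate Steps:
(V - 217130)/(101389 + 341458) = (276816 - 217130)/(101389 + 341458) = 59686/442847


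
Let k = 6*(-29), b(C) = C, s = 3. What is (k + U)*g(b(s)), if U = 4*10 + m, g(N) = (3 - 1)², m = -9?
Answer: -572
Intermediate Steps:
g(N) = 4 (g(N) = 2² = 4)
U = 31 (U = 4*10 - 9 = 40 - 9 = 31)
k = -174
(k + U)*g(b(s)) = (-174 + 31)*4 = -143*4 = -572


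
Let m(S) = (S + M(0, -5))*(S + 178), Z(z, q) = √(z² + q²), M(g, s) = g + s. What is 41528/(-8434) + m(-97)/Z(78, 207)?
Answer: -20764/4217 - 2754*√5437/5437 ≈ -42.273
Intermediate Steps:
Z(z, q) = √(q² + z²)
m(S) = (-5 + S)*(178 + S) (m(S) = (S + (0 - 5))*(S + 178) = (S - 5)*(178 + S) = (-5 + S)*(178 + S))
41528/(-8434) + m(-97)/Z(78, 207) = 41528/(-8434) + (-890 + (-97)² + 173*(-97))/(√(207² + 78²)) = 41528*(-1/8434) + (-890 + 9409 - 16781)/(√(42849 + 6084)) = -20764/4217 - 8262*√5437/16311 = -20764/4217 - 2754*√5437/5437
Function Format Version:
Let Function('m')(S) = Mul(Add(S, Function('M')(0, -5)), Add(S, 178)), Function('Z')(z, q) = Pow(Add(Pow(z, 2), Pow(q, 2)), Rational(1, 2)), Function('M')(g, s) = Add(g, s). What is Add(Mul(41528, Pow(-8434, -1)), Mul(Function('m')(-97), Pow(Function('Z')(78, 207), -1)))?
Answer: Add(Rational(-20764, 4217), Mul(Rational(-2754, 5437), Pow(5437, Rational(1, 2)))) ≈ -42.273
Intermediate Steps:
Function('Z')(z, q) = Pow(Add(Pow(q, 2), Pow(z, 2)), Rational(1, 2))
Function('m')(S) = Mul(Add(-5, S), Add(178, S)) (Function('m')(S) = Mul(Add(S, Add(0, -5)), Add(S, 178)) = Mul(Add(S, -5), Add(178, S)) = Mul(Add(-5, S), Add(178, S)))
Add(Mul(41528, Pow(-8434, -1)), Mul(Function('m')(-97), Pow(Function('Z')(78, 207), -1))) = Add(Mul(41528, Pow(-8434, -1)), Mul(Add(-890, Pow(-97, 2), Mul(173, -97)), Pow(Pow(Add(Pow(207, 2), Pow(78, 2)), Rational(1, 2)), -1))) = Add(Mul(41528, Rational(-1, 8434)), Mul(Add(-890, 9409, -16781), Pow(Pow(Add(42849, 6084), Rational(1, 2)), -1))) = Add(Rational(-20764, 4217), Mul(-8262, Pow(Pow(48933, Rational(1, 2)), -1))) = Add(Rational(-20764, 4217), Mul(-8262, Pow(Mul(3, Pow(5437, Rational(1, 2))), -1))) = Add(Rational(-20764, 4217), Mul(-8262, Mul(Rational(1, 16311), Pow(5437, Rational(1, 2))))) = Add(Rational(-20764, 4217), Mul(Rational(-2754, 5437), Pow(5437, Rational(1, 2))))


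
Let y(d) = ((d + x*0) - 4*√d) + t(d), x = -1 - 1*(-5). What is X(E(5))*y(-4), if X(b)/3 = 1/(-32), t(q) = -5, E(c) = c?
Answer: 27/32 + 3*I/4 ≈ 0.84375 + 0.75*I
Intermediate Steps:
X(b) = -3/32 (X(b) = 3/(-32) = 3*(-1/32) = -3/32)
x = 4 (x = -1 + 5 = 4)
y(d) = -5 + d - 4*√d (y(d) = ((d + 4*0) - 4*√d) - 5 = ((d + 0) - 4*√d) - 5 = (d - 4*√d) - 5 = -5 + d - 4*√d)
X(E(5))*y(-4) = -3*(-5 - 4 - 8*I)/32 = -3*(-9 - 8*I)/32 = 27/32 + 3*I/4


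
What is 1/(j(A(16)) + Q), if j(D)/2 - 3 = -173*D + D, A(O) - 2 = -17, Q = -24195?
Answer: -1/19029 ≈ -5.2551e-5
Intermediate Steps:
A(O) = -15 (A(O) = 2 - 17 = -15)
j(D) = 6 - 344*D (j(D) = 6 + 2*(-173*D + D) = 6 + 2*(-172*D) = 6 - 344*D)
1/(j(A(16)) + Q) = 1/((6 - 344*(-15)) - 24195) = 1/((6 + 5160) - 24195) = 1/(5166 - 24195) = 1/(-19029) = -1/19029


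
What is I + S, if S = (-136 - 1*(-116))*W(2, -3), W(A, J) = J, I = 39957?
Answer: 40017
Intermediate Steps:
S = 60 (S = (-136 - 1*(-116))*(-3) = (-136 + 116)*(-3) = -20*(-3) = 60)
I + S = 39957 + 60 = 40017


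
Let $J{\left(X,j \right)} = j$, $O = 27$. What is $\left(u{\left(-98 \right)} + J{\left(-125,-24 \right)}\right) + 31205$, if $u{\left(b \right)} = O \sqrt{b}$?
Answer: $31181 + 189 i \sqrt{2} \approx 31181.0 + 267.29 i$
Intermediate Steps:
$u{\left(b \right)} = 27 \sqrt{b}$
$\left(u{\left(-98 \right)} + J{\left(-125,-24 \right)}\right) + 31205 = \left(27 \sqrt{-98} - 24\right) + 31205 = \left(27 \cdot 7 i \sqrt{2} - 24\right) + 31205 = \left(189 i \sqrt{2} - 24\right) + 31205 = \left(-24 + 189 i \sqrt{2}\right) + 31205 = 31181 + 189 i \sqrt{2}$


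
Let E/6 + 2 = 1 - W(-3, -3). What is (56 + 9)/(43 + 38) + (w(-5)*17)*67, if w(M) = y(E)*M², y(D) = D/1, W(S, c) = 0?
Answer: -13838785/81 ≈ -1.7085e+5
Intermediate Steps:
E = -6 (E = -12 + 6*(1 - 1*0) = -12 + 6*(1 + 0) = -12 + 6*1 = -12 + 6 = -6)
y(D) = D (y(D) = D*1 = D)
w(M) = -6*M²
(56 + 9)/(43 + 38) + (w(-5)*17)*67 = (56 + 9)/(43 + 38) + (-6*(-5)²*17)*67 = 65/81 + (-6*25*17)*67 = 65*(1/81) - 150*17*67 = 65/81 - 2550*67 = 65/81 - 170850 = -13838785/81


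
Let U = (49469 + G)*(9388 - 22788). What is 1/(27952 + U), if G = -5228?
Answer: -1/592801448 ≈ -1.6869e-9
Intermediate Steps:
U = -592829400 (U = (49469 - 5228)*(9388 - 22788) = 44241*(-13400) = -592829400)
1/(27952 + U) = 1/(27952 - 592829400) = 1/(-592801448) = -1/592801448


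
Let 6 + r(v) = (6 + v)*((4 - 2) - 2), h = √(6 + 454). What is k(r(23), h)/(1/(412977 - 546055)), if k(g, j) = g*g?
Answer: -4790808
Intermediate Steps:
h = 2*√115 (h = √460 = 2*√115 ≈ 21.448)
r(v) = -6 (r(v) = -6 + (6 + v)*((4 - 2) - 2) = -6 + (6 + v)*(2 - 2) = -6 + (6 + v)*0 = -6 + 0 = -6)
k(g, j) = g²
k(r(23), h)/(1/(412977 - 546055)) = (-6)²/(1/(412977 - 546055)) = 36/(1/(-133078)) = 36/(-1/133078) = 36*(-133078) = -4790808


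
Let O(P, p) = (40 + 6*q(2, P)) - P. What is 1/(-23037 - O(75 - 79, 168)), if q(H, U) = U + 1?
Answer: -1/23063 ≈ -4.3359e-5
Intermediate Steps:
q(H, U) = 1 + U
O(P, p) = 46 + 5*P (O(P, p) = (40 + 6*(1 + P)) - P = (40 + (6 + 6*P)) - P = (46 + 6*P) - P = 46 + 5*P)
1/(-23037 - O(75 - 79, 168)) = 1/(-23037 - (46 + 5*(75 - 79))) = 1/(-23037 - (46 + 5*(-4))) = 1/(-23037 - (46 - 20)) = 1/(-23037 - 1*26) = 1/(-23037 - 26) = 1/(-23063) = -1/23063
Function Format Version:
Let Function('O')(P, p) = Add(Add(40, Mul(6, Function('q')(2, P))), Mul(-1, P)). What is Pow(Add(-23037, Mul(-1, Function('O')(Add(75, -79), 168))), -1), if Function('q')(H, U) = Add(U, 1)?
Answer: Rational(-1, 23063) ≈ -4.3359e-5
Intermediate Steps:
Function('q')(H, U) = Add(1, U)
Function('O')(P, p) = Add(46, Mul(5, P)) (Function('O')(P, p) = Add(Add(40, Mul(6, Add(1, P))), Mul(-1, P)) = Add(Add(40, Add(6, Mul(6, P))), Mul(-1, P)) = Add(Add(46, Mul(6, P)), Mul(-1, P)) = Add(46, Mul(5, P)))
Pow(Add(-23037, Mul(-1, Function('O')(Add(75, -79), 168))), -1) = Pow(Add(-23037, Mul(-1, Add(46, Mul(5, Add(75, -79))))), -1) = Pow(Add(-23037, Mul(-1, Add(46, Mul(5, -4)))), -1) = Pow(Add(-23037, Mul(-1, Add(46, -20))), -1) = Pow(Add(-23037, Mul(-1, 26)), -1) = Pow(Add(-23037, -26), -1) = Pow(-23063, -1) = Rational(-1, 23063)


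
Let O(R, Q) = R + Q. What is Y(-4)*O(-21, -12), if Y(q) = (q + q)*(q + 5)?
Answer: 264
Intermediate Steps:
O(R, Q) = Q + R
Y(q) = 2*q*(5 + q) (Y(q) = (2*q)*(5 + q) = 2*q*(5 + q))
Y(-4)*O(-21, -12) = (2*(-4)*(5 - 4))*(-12 - 21) = (2*(-4)*1)*(-33) = -8*(-33) = 264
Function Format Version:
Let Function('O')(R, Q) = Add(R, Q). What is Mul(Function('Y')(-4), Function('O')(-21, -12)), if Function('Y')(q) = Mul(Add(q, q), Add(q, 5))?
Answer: 264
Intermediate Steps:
Function('O')(R, Q) = Add(Q, R)
Function('Y')(q) = Mul(2, q, Add(5, q)) (Function('Y')(q) = Mul(Mul(2, q), Add(5, q)) = Mul(2, q, Add(5, q)))
Mul(Function('Y')(-4), Function('O')(-21, -12)) = Mul(Mul(2, -4, Add(5, -4)), Add(-12, -21)) = Mul(Mul(2, -4, 1), -33) = Mul(-8, -33) = 264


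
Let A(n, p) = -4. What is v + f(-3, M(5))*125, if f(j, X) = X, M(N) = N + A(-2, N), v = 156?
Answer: 281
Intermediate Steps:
M(N) = -4 + N (M(N) = N - 4 = -4 + N)
v + f(-3, M(5))*125 = 156 + (-4 + 5)*125 = 156 + 1*125 = 156 + 125 = 281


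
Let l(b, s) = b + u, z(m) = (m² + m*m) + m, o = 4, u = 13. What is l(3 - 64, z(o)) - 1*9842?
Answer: -9890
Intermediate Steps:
z(m) = m + 2*m² (z(m) = (m² + m²) + m = 2*m² + m = m + 2*m²)
l(b, s) = 13 + b (l(b, s) = b + 13 = 13 + b)
l(3 - 64, z(o)) - 1*9842 = (13 + (3 - 64)) - 1*9842 = (13 - 61) - 9842 = -48 - 9842 = -9890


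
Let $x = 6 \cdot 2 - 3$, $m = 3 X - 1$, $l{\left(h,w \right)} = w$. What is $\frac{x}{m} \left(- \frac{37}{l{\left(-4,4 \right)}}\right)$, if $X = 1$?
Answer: $- \frac{333}{8} \approx -41.625$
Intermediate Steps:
$m = 2$ ($m = 3 \cdot 1 - 1 = 3 - 1 = 2$)
$x = 9$ ($x = 12 - 3 = 9$)
$\frac{x}{m} \left(- \frac{37}{l{\left(-4,4 \right)}}\right) = \frac{1}{2} \cdot 9 \left(- \frac{37}{4}\right) = \frac{1}{2} \cdot 9 \left(\left(-37\right) \frac{1}{4}\right) = \frac{9}{2} \left(- \frac{37}{4}\right) = - \frac{333}{8}$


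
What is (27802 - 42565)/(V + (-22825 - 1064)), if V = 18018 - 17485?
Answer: 14763/23356 ≈ 0.63209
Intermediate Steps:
V = 533
(27802 - 42565)/(V + (-22825 - 1064)) = (27802 - 42565)/(533 + (-22825 - 1064)) = -14763/(533 - 23889) = -14763/(-23356) = -14763*(-1/23356) = 14763/23356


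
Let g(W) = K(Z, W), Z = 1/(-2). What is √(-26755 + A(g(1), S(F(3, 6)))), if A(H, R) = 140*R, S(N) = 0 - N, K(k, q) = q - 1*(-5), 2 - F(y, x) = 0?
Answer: I*√27035 ≈ 164.42*I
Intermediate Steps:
Z = -½ ≈ -0.50000
F(y, x) = 2 (F(y, x) = 2 - 1*0 = 2 + 0 = 2)
K(k, q) = 5 + q (K(k, q) = q + 5 = 5 + q)
g(W) = 5 + W
S(N) = -N
√(-26755 + A(g(1), S(F(3, 6)))) = √(-26755 + 140*(-1*2)) = √(-26755 + 140*(-2)) = √(-26755 - 280) = √(-27035) = I*√27035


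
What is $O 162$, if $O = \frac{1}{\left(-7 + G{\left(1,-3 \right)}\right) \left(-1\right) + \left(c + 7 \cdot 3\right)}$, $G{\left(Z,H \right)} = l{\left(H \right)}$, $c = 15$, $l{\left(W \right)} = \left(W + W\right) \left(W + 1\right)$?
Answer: $\frac{162}{31} \approx 5.2258$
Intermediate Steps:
$l{\left(W \right)} = 2 W \left(1 + W\right)$
$G{\left(Z,H \right)} = 2 H \left(1 + H\right)$
$O = \frac{1}{31}$ ($O = \frac{1}{\left(-7 + 2 \left(-3\right) \left(1 - 3\right)\right) \left(-1\right) + \left(15 + 7 \cdot 3\right)} = \frac{1}{\left(-7 + 2 \left(-3\right) \left(-2\right)\right) \left(-1\right) + \left(15 + 21\right)} = \frac{1}{\left(-7 + 12\right) \left(-1\right) + 36} = \frac{1}{5 \left(-1\right) + 36} = \frac{1}{-5 + 36} = \frac{1}{31} \approx 0.032258$)
$O 162 = \frac{1}{31} \cdot 162 = \frac{162}{31}$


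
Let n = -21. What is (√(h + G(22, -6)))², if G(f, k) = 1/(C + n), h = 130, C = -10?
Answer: 4029/31 ≈ 129.97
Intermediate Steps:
G(f, k) = -1/31 (G(f, k) = 1/(-10 - 21) = 1/(-31) = -1/31)
(√(h + G(22, -6)))² = (√(130 - 1/31))² = (√(4029/31))² = (√124899/31)² = 4029/31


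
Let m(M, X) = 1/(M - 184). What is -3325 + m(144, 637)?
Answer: -133001/40 ≈ -3325.0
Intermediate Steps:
m(M, X) = 1/(-184 + M)
-3325 + m(144, 637) = -3325 + 1/(-184 + 144) = -3325 + 1/(-40) = -3325 - 1/40 = -133001/40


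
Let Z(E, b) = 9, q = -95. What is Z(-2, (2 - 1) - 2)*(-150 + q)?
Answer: -2205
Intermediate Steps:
Z(-2, (2 - 1) - 2)*(-150 + q) = 9*(-150 - 95) = 9*(-245) = -2205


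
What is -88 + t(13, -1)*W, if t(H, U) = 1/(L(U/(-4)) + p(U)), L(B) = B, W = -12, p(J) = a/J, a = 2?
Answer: -568/7 ≈ -81.143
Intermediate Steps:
p(J) = 2/J
t(H, U) = 1/(2/U - U/4) (t(H, U) = 1/(U/(-4) + 2/U) = 1/(U*(-¼) + 2/U) = 1/(-U/4 + 2/U) = 1/(2/U - U/4))
-88 + t(13, -1)*W = -88 - 4*(-1)/(-8 + (-1)²)*(-12) = -88 - 4*(-1)/(-8 + 1)*(-12) = -88 - 4*(-1)/(-7)*(-12) = -88 - 4*(-1)*(-⅐)*(-12) = -88 - 4/7*(-12) = -88 + 48/7 = -568/7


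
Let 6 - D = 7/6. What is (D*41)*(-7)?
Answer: -8323/6 ≈ -1387.2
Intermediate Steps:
D = 29/6 (D = 6 - 7/6 = 29/6 ≈ 4.8333)
(D*41)*(-7) = ((29/6)*41)*(-7) = (1189/6)*(-7) = -8323/6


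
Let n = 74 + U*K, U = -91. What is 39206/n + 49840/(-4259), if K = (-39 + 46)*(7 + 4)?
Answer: -512519074/29527647 ≈ -17.357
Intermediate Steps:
K = 77 (K = 7*11 = 77)
n = -6933 (n = 74 - 91*77 = 74 - 7007 = -6933)
39206/n + 49840/(-4259) = 39206/(-6933) + 49840/(-4259) = 39206*(-1/6933) + 49840*(-1/4259) = -39206/6933 - 49840/4259 = -512519074/29527647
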